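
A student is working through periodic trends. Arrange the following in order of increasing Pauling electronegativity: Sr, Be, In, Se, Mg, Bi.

Sr, Mg, Be, In, Bi, Se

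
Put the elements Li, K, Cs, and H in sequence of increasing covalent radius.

H < Li < K < Cs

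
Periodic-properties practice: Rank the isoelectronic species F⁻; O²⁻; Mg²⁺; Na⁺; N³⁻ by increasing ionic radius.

All of these have 10 electrons, so size is governed by nuclear charge alone: the more protons, the stronger the pull on the same electron cloud, and the smaller the ion.
Nuclear charges: Mg²⁺ (Z=12), Na⁺ (Z=11), F⁻ (Z=9), O²⁻ (Z=8), N³⁻ (Z=7).
Smallest to largest: Mg²⁺ < Na⁺ < F⁻ < O²⁻ < N³⁻.

Mg²⁺ < Na⁺ < F⁻ < O²⁻ < N³⁻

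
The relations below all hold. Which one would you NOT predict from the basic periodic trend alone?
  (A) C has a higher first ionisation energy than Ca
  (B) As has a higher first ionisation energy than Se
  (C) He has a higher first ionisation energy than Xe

The general trend: first ionisation energy increases across a period and decreases down a group.
(A) C (period 2, group 14) vs Ca (period 4, group 2): the stated order agrees with the simple trend.
(B) As (period 4, group 15) vs Se (period 4, group 16): the stated order contradicts the simple trend.
(C) He (period 1, group 18) vs Xe (period 5, group 18): the stated order agrees with the simple trend.
The exception is (B): Se (4p⁴) ionizes more easily than half-filled As (4p³).

(B)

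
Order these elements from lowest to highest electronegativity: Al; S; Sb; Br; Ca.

Ca, Al, Sb, S, Br

Al is in period 3, group 13; S is in period 3, group 16; Ca is in period 4, group 2; Br is in period 4, group 17; Sb is in period 5, group 15.
EN rises left→right (higher Z_eff, smaller atoms) and falls top→bottom (larger, more shielded atoms).
These span different periods and groups, so the two trends combine.
Al > Ca: both effects reinforce here, so Al is clearly the higher of the two.
Sb > Al: period and group pull opposite ways; the across-period shift dominates (2.05 vs 1.61).
S > Sb: both effects reinforce here, so S is clearly the higher of the two.
Br > S: period and group pull opposite ways; the across-period shift dominates (2.96 vs 2.58).
Tabulated electronegativity (Pauling): Al 1.61, S 2.58, Ca 1.00, Br 2.96, Sb 2.05.
So from lowest to highest: Ca < Al < Sb < S < Br.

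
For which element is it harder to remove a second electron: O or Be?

Consider each +1 ion: O⁺ still has 5 valence electrons; Be⁺ still has 1 valence electron.
All are still removing valence electrons, so compare the +1 ions as you would atoms: IE_2 generally rises across a period (higher Z_eff) and falls down a group (larger shell), subject to the usual subshell exceptions.
Valence configurations: O⁺ [He]2s²2p³, Be⁺ [He]2s¹.
The numbers (kJ/mol): O 3388, Be 1757.
Hence IE_2: Be < O.

O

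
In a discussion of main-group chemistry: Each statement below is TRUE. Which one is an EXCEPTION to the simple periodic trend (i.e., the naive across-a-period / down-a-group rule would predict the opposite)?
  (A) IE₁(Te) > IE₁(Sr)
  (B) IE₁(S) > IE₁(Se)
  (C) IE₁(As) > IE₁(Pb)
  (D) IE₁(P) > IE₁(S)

The general trend: first ionisation energy increases across a period and decreases down a group.
(A) Te (period 5, group 16) vs Sr (period 5, group 2): the stated order agrees with the simple trend.
(B) S (period 3, group 16) vs Se (period 4, group 16): the stated order agrees with the simple trend.
(C) As (period 4, group 15) vs Pb (period 6, group 14): the stated order agrees with the simple trend.
(D) P (period 3, group 15) vs S (period 3, group 16): the stated order contradicts the simple trend.
The exception is (D): S (3p⁴) ionizes more easily than half-filled P (3p³) because the paired 3p electron in S is pushed out by e⁻–e⁻ repulsion.

(D)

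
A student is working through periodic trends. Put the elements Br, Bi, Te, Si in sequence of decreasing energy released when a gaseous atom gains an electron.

Si is in period 3, group 14; Br is in period 4, group 17; Te is in period 5, group 16; Bi is in period 6, group 15.
Adding an electron releases more energy for atoms nearer the top right (short of the noble gases).
Here both period and group differ, so the two effects have to be weighed against each other.
Si > Bi: the two effects oppose for this pair; the down-group effect wins (134 vs 91 kJ/mol).
Te > Si: the two effects oppose for this pair; the across-period effect wins (190 vs 134 kJ/mol).
Br > Te: both effects reinforce here, so Br is clearly the higher of the two.
Approximate values (kJ/mol): Si 134, Br 325, Te 190, Bi 91.
So from highest to lowest: Br > Te > Si > Bi.

Br > Te > Si > Bi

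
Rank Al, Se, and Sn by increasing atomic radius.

Se, Al, Sn

Radius decreases left→right (rising Z_eff, same n) and increases top→bottom (higher n).
These span different periods and groups, so the two trends combine.
Al > Se: the two effects oppose for this pair; the across-period effect wins (126 vs 116 pm).
Sn > Al: the two effects oppose for this pair; the down-group effect wins (140 vs 126 pm).
For reference (pm): Al 126, Se 116, Sn 140.
So from smallest to largest: Se < Al < Sn.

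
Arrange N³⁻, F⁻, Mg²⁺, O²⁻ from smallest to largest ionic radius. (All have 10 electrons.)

Mg²⁺ < F⁻ < O²⁻ < N³⁻

All of these have 10 electrons, so size is governed by nuclear charge alone: the more protons, the stronger the pull on the same electron cloud, and the smaller the ion.
Nuclear charges: Mg²⁺ (Z=12), F⁻ (Z=9), O²⁻ (Z=8), N³⁻ (Z=7).
Smallest to largest: Mg²⁺ < F⁻ < O²⁻ < N³⁻.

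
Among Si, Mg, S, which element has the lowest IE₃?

Si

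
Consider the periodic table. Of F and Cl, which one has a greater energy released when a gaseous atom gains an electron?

F is in period 2, group 17; Cl is in period 3, group 17.
EA tends to increase across a period and decrease down a group, though the pattern is less regular than for IE or radius.
All are in group 17; the group trend (electron affinity increases up the group) applies, with the exception below.
Note the exception: Cl has a higher electron affinity than F, contrary to the simple trend — F's small 2p subshell makes the incoming electron feel strong e⁻–e⁻ repulsion, so Cl actually releases more energy on gaining an electron.
Tabulated electron affinity (kJ/mol): F 328, Cl 349.
So Cl has the greater energy released when a gaseous atom gains an electron (Cl > F).

Cl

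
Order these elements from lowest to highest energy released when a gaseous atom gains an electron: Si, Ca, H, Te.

Ca < H < Si < Te

EA tends to increase across a period and decrease down a group, though the pattern is less regular than for IE or radius.
Here both period and group differ, so the two effects have to be weighed against each other.
H > Ca: period and group pull opposite ways; the down-group shift dominates (73 vs 2 kJ/mol).
Si > H: period and group pull opposite ways; the across-period shift dominates (134 vs 73 kJ/mol).
Te > Si: period and group pull opposite ways; the across-period shift dominates (190 vs 134 kJ/mol).
For reference (kJ/mol): H 73, Si 134, Ca 2, Te 190.
So from lowest to highest: Ca < H < Si < Te.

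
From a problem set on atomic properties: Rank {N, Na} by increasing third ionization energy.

N < Na

IE_3 is the cost of taking one more electron from the +2 cation: N²⁺ still has 3 valence electrons; Na²⁺ is already 1 electron into the core.
Breaking into a closed-shell core is much more expensive than removing a leftover valence electron — Na has the largest IE_3 here.
The numbers (kJ/mol): N 4578, Na 6910.
Hence IE_3: N < Na.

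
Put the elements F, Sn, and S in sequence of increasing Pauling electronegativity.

Sn, S, F

F is in period 2, group 17; S is in period 3, group 16; Sn is in period 5, group 14.
Electronegativity increases across a period and decreases down a group, tracking effective nuclear charge and atomic size.
Here both period and group differ, so the two effects have to be weighed against each other.
S > Sn: relative to Sn, both the across-period and down-group shifts push S's electronegativity up.
F > S: both effects reinforce here, so F is clearly the higher of the two.
Tabulated electronegativity (Pauling): F 3.98, S 2.58, Sn 1.96.
So from lowest to highest: Sn < S < F.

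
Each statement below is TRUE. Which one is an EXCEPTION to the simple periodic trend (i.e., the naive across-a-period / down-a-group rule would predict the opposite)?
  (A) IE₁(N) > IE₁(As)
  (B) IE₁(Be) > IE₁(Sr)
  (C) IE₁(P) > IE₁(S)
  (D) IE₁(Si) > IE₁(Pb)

The general trend: first ionization energy increases across a period and decreases down a group.
(A) N (period 2, group 15) vs As (period 4, group 15): the stated order agrees with the simple trend.
(B) Be (period 2, group 2) vs Sr (period 5, group 2): the stated order agrees with the simple trend.
(C) P (period 3, group 15) vs S (period 3, group 16): the stated order contradicts the simple trend.
(D) Si (period 3, group 14) vs Pb (period 6, group 14): the stated order agrees with the simple trend.
The exception is (C): S (3p⁴) ionizes more easily than half-filled P (3p³) because the paired 3p electron in S is pushed out by e⁻–e⁻ repulsion.

(C)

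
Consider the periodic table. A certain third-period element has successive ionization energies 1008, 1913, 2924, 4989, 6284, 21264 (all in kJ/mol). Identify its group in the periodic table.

Group 15

Look for the largest jump between consecutive ionization energies: IE6/IE5 ≈ 3.4, far larger than any earlier ratio.
That jump marks the point where a core electron is being removed. So the atom has 5 valence electrons.
A main-group element with 5 valence electrons is in group 15.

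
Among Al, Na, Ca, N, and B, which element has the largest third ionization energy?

Na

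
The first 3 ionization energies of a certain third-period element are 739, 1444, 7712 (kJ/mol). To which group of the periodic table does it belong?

Group 2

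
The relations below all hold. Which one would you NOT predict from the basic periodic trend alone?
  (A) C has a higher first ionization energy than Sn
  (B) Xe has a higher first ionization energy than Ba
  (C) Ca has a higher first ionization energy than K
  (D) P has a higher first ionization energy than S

The general trend: first ionization energy increases across a period and decreases down a group.
(A) C (period 2, group 14) vs Sn (period 5, group 14): the stated order agrees with the simple trend.
(B) Xe (period 5, group 18) vs Ba (period 6, group 2): the stated order agrees with the simple trend.
(C) Ca (period 4, group 2) vs K (period 4, group 1): the stated order agrees with the simple trend.
(D) P (period 3, group 15) vs S (period 3, group 16): the stated order contradicts the simple trend.
The exception is (D): S (3p⁴) ionizes more easily than half-filled P (3p³) because the paired 3p electron in S is pushed out by e⁻–e⁻ repulsion.

(D)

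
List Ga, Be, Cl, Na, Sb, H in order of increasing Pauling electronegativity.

H is in period 1, group 1; Be is in period 2, group 2; Na is in period 3, group 1; Cl is in period 3, group 17; Ga is in period 4, group 13; Sb is in period 5, group 15.
Atoms toward the upper right of the periodic table pull bonding electrons most strongly.
These span different periods and groups, so the two trends combine.
Be > Na: both effects reinforce here, so Be is clearly the higher of the two.
Ga > Be: period and group pull opposite ways; the across-period shift dominates (1.81 vs 1.57).
Sb > Ga: the two effects oppose for this pair; the across-period effect wins (2.05 vs 1.81).
H > Sb: the two effects oppose for this pair; the down-group effect wins (2.20 vs 2.05).
Cl > H: the two effects oppose for this pair; the across-period effect wins (3.16 vs 2.20).
Approximate values (Pauling): H 2.20, Be 1.57, Na 0.93, Cl 3.16, Ga 1.81, Sb 2.05.
So from lowest to highest: Na < Be < Ga < Sb < H < Cl.

Na < Be < Ga < Sb < H < Cl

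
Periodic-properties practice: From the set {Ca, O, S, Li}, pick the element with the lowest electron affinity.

Ca

Electron affinity generally becomes more exothermic across a period toward the halogens and less exothermic down a group.
These span different periods and groups, so the two trends combine.
Li > Ca: period and group pull opposite ways; the down-group shift dominates (60 vs 2 kJ/mol).
O > Li: both are in period 2; the period trend gives O the larger value.
S > O: this pair runs against the simple trend — see the exception note.
Note the exception: S has a higher electron affinity than O, contrary to the simple trend — the compact 2p subshell of O repels the added electron more than S's larger 3p does.
Approximate values (kJ/mol): Li 60, O 141, S 200, Ca 2.
The lowest electron affinity among these belongs to Ca.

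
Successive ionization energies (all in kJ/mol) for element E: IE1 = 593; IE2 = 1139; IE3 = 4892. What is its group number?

Group 2

Look for the largest jump between consecutive ionization energies: IE3/IE2 ≈ 4.3, far larger than any earlier ratio.
That jump marks the point where a core electron is being removed. So the atom has 2 valence electrons.
A main-group element with 2 valence electrons is in group 2.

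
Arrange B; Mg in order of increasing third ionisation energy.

B < Mg

IE_3 is the cost of taking one more electron from the +2 cation: B²⁺ still has 1 valence electron; Mg²⁺ is the bare [Ne] core.
Pulling an electron out of a noble-gas core costs far more than removing a remaining valence electron, so Mg sits at the high end of IE_3.
The numbers (kJ/mol): B 3660, Mg 7733.
Overall IE_3 order: B < Mg.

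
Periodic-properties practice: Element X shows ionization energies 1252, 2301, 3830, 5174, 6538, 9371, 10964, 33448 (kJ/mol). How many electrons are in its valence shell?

Look for the largest jump between consecutive ionization energies: IE8/IE7 ≈ 3.1, far larger than any earlier ratio.
That jump marks the point where a core electron is being removed. So the atom has 7 valence electrons.

7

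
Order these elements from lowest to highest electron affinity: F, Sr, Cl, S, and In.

Sr, In, S, F, Cl

F is in period 2, group 17; S is in period 3, group 16; Cl is in period 3, group 17; Sr is in period 5, group 2; In is in period 5, group 13.
Atoms with high Z_eff and room in the valence shell (especially the halogens) have the most exothermic electron affinities.
Here both period and group differ, so the two effects have to be weighed against each other.
In > Sr: In lies to the right of Sr in period 5, so the across-period effect alone puts In higher.
S > In: relative to In, both the across-period and down-group shifts push S's electron affinity up.
F > S: relative to S, both the across-period and down-group shifts push F's electron affinity up.
Cl > F: this pair runs against the simple trend — see the exception note.
Note the exception: Cl has a higher electron affinity than F, contrary to the simple trend — F's small 2p subshell makes the incoming electron feel strong e⁻–e⁻ repulsion, so Cl actually releases more energy on gaining an electron.
For reference (kJ/mol): F 328, S 200, Cl 349, Sr 5, In 29.
So from lowest to highest: Sr < In < S < F < Cl.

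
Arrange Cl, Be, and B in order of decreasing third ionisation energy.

Be > Cl > B

The third ionization energy removes an electron from the +2 ion. For each element: Cl²⁺ still has 5 valence electrons; Be²⁺ is the bare [He] core; B²⁺ still has 1 valence electron.
Core electrons are held far more tightly than valence electrons, so Be tops the IE_3 order.
Valence configurations: Cl²⁺ [Ne]3s²3p³, B²⁺ [He]2s¹.
Approximate IE_3 values (kJ/mol): Cl 3822, Be 14849, B 3660.
Overall IE_3 order: B < Cl < Be.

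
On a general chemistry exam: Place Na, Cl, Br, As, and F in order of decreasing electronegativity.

F is in period 2, group 17; Na is in period 3, group 1; Cl is in period 3, group 17; As is in period 4, group 15; Br is in period 4, group 17.
Atoms toward the upper right of the periodic table pull bonding electrons most strongly.
Here both period and group differ, so the two effects have to be weighed against each other.
As > Na: period and group pull opposite ways; the across-period shift dominates (2.18 vs 0.93).
Br > As: Br lies to the right of As in period 4, so the across-period effect alone puts Br higher.
Cl > Br: Cl sits above Br in group 17, so the down-group effect alone puts Cl higher.
F > Cl: F sits above Cl in group 17, so the down-group effect alone puts F higher.
Tabulated electronegativity (Pauling): F 3.98, Na 0.93, Cl 3.16, As 2.18, Br 2.96.
So from highest to lowest: F > Cl > Br > As > Na.

F, Cl, Br, As, Na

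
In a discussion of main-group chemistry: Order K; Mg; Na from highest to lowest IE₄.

Mg > Na > K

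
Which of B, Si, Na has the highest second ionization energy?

Na

IE_2 is the cost of taking one more electron from the +1 cation: B⁺ still has 2 valence electrons; Si⁺ still has 3 valence electrons; Na⁺ is the bare [Ne] core.
Pulling an electron out of a noble-gas core costs far more than removing a remaining valence electron, so Na sits at the high end of IE_2.
Valence configurations: B⁺ [He]2s², Si⁺ [Ne]3s²3p¹.
Approximate IE_2 values (kJ/mol): B 2427, Si 1577, Na 4562.
So the second ionization energies run Si < B < Na.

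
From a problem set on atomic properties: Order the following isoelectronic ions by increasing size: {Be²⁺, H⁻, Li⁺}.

All of these have 2 electrons, so size is governed by nuclear charge alone: the more protons, the stronger the pull on the same electron cloud, and the smaller the ion.
Nuclear charges: Be²⁺ (Z=4), Li⁺ (Z=3), H⁻ (Z=1).
Smallest to largest: Be²⁺ < Li⁺ < H⁻.

Be²⁺ < Li⁺ < H⁻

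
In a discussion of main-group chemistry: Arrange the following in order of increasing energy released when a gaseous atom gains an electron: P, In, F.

In < P < F

F is in period 2, group 17; P is in period 3, group 15; In is in period 5, group 13.
Electron affinity generally becomes more exothermic across a period toward the halogens and less exothermic down a group.
These span different periods and groups, so the two trends combine.
P > In: relative to In, both the across-period and down-group shifts push P's electron affinity up.
F > P: relative to P, both the across-period and down-group shifts push F's electron affinity up.
For reference (kJ/mol): F 328, P 72, In 29.
So from lowest to highest: In < P < F.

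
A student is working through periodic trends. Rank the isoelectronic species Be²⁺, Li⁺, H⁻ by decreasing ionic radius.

All of these have 2 electrons, so size is governed by nuclear charge alone: the more protons, the stronger the pull on the same electron cloud, and the smaller the ion.
Nuclear charges: Be²⁺ (Z=4), Li⁺ (Z=3), H⁻ (Z=1).
Largest to smallest: H⁻ > Li⁺ > Be²⁺.

H⁻ > Li⁺ > Be²⁺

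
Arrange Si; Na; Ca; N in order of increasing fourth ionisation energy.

Si, Ca, N, Na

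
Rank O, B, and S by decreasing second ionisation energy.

O, B, S

Consider each +1 ion: O⁺ still has 5 valence electrons; B⁺ still has 2 valence electrons; S⁺ still has 5 valence electrons.
All are still removing valence electrons, so compare the +1 ions as you would atoms: IE_2 generally rises across a period (higher Z_eff) and falls down a group (larger shell), subject to the usual subshell exceptions.
Valence configurations: O⁺ [He]2s²2p³, B⁺ [He]2s², S⁺ [Ne]3s²3p³.
Approximate IE_2 values (kJ/mol): O 3388, B 2427, S 2252.
Overall IE_2 order: S < B < O.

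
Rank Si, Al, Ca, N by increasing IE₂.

Ca < Si < Al < N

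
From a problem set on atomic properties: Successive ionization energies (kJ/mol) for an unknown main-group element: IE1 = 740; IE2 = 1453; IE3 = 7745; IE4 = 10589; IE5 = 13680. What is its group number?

Group 2

Look for the largest jump between consecutive ionization energies: IE3/IE2 ≈ 5.3, far larger than any earlier ratio.
That jump marks the point where a core electron is being removed. So the atom has 2 valence electrons.
A main-group element with 2 valence electrons is in group 2.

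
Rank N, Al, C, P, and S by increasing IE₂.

Al, P, S, C, N

Consider each +1 ion: N⁺ still has 4 valence electrons; Al⁺ still has 2 valence electrons; C⁺ still has 3 valence electrons; P⁺ still has 4 valence electrons; S⁺ still has 5 valence electrons.
All are still removing valence electrons, so compare the +1 ions as you would atoms: IE_2 generally rises across a period (higher Z_eff) and falls down a group (larger shell), subject to the usual subshell exceptions.
Valence configurations: N⁺ [He]2s²2p², Al⁺ [Ne]3s², C⁺ [He]2s²2p¹, P⁺ [Ne]3s²3p², S⁺ [Ne]3s²3p³.
The numbers (kJ/mol): N 2856, Al 1817, C 2353, P 1907, S 2252.
Hence IE_2: Al < P < S < C < N.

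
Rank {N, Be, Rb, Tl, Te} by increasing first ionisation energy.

Rb < Tl < Te < Be < N

Be is in period 2, group 2; N is in period 2, group 15; Rb is in period 5, group 1; Te is in period 5, group 16; Tl is in period 6, group 13.
First ionization energy rises across a period (greater Z_eff holds electrons more tightly) and falls down a group (valence electrons are farther from the nucleus).
Here both period and group differ, so the two effects have to be weighed against each other.
Tl > Rb: period and group pull opposite ways; the across-period shift dominates (589 vs 403 kJ/mol).
Te > Tl: both effects reinforce here, so Te is clearly the higher of the two.
Be > Te: period and group pull opposite ways; the down-group shift dominates (900 vs 869 kJ/mol).
N > Be: both are in period 2; the period trend gives N the larger value.
Approximate values (kJ/mol): Be 900, N 1402, Rb 403, Te 869, Tl 589.
So from lowest to highest: Rb < Tl < Te < Be < N.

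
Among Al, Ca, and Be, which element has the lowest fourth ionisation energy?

Consider each +3 ion: Al³⁺ is the bare [Ne] core; Ca³⁺ is already 1 electron into the core; Be³⁺ is already 1 electron into the core.
All of these are removing an electron from a noble-gas core or deeper; the smaller core (lower principal quantum number) is held far more tightly, and within a period the higher nuclear charge binds the same core more tightly.
Approximate IE_4 values (kJ/mol): Al 11577, Ca 6491, Be 21007.
So the fourth ionization energies run Ca < Al < Be.

Ca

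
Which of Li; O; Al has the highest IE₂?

Li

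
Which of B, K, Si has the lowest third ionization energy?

Si

The third ionization energy removes an electron from the +2 ion. For each element: B²⁺ still has 1 valence electron; K²⁺ is already 1 electron into the core; Si²⁺ still has 2 valence electrons.
Breaking into a closed-shell core is much more expensive than removing a leftover valence electron — K has the largest IE_3 here.
Valence configurations: B²⁺ [He]2s¹, Si²⁺ [Ne]3s².
Approximate IE_3 values (kJ/mol): B 3660, K 4420, Si 3232.
Putting it together, IE_3: Si < B < K.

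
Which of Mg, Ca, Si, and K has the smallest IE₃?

IE_3 is the cost of taking one more electron from the +2 cation: Mg²⁺ is the bare [Ne] core; Ca²⁺ is the bare [Ar] core; Si²⁺ still has 2 valence electrons; K²⁺ is already 1 electron into the core.
Core electrons are held far more tightly than valence electrons, so K, Ca and Mg top the IE_3 order.
The numbers (kJ/mol): Mg 7733, Ca 4912, Si 3232, K 4420.
Putting it together, IE_3: Si < K < Ca < Mg.

Si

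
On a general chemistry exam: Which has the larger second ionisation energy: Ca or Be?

The second ionization energy removes an electron from the +1 ion. For each element: Ca⁺ still has 1 valence electron; Be⁺ still has 1 valence electron.
All are still removing valence electrons, so compare the +1 ions as you would atoms: IE_2 generally rises across a period (higher Z_eff) and falls down a group (larger shell), subject to the usual subshell exceptions.
Valence configurations: Ca⁺ [Ar]4s¹, Be⁺ [He]2s¹.
The numbers (kJ/mol): Ca 1145, Be 1757.
Hence IE_2: Ca < Be.

Be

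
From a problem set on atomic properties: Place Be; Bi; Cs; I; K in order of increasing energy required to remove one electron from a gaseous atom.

Be is in period 2, group 2; K is in period 4, group 1; I is in period 5, group 17; Cs is in period 6, group 1; Bi is in period 6, group 15.
Across a period the outer electron is held more tightly (higher IE₁); down a group it sits in a higher shell, more shielded, and comes off more easily.
These span different periods and groups, so the two trends combine.
K > Cs: they share group 1; the group trend gives K the larger value.
Bi > K: period and group pull opposite ways; the across-period shift dominates (703 vs 419 kJ/mol).
Be > Bi: period and group pull opposite ways; the down-group shift dominates (900 vs 703 kJ/mol).
I > Be: period and group pull opposite ways; the across-period shift dominates (1008 vs 900 kJ/mol).
For reference (kJ/mol): Be 900, K 419, I 1008, Cs 376, Bi 703.
So from lowest to highest: Cs < K < Bi < Be < I.

Cs < K < Bi < Be < I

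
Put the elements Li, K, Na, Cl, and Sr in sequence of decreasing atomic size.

K > Sr > Na > Li > Cl

Li is in period 2, group 1; Na is in period 3, group 1; Cl is in period 3, group 17; K is in period 4, group 1; Sr is in period 5, group 2.
Across a period the added protons contract the valence shell; down a group each new principal shell makes the atom larger.
Neither a single period nor a single group — weigh both effects.
Li > Cl: period and group pull opposite ways; the across-period shift dominates (133 vs 99 pm).
Na > Li: they share group 1; the group trend gives Na the larger value.
Sr > Na: period and group pull opposite ways; the down-group shift dominates (185 vs 155 pm).
K > Sr: period and group pull opposite ways; the across-period shift dominates (196 vs 185 pm).
Tabulated atomic radius (pm): Li 133, Na 155, Cl 99, K 196, Sr 185.
So from largest to smallest: K > Sr > Na > Li > Cl.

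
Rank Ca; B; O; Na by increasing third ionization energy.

Consider each +2 ion: Ca²⁺ is the bare [Ar] core; B²⁺ still has 1 valence electron; O²⁺ still has 4 valence electrons; Na²⁺ is already 1 electron into the core.
Usually core removal costs more than valence removal, but here the competition is close: a tightly held n=2 valence electron can cost more to remove than an n=3 core electron, so the actual values have to decide it.
Valence configurations: B²⁺ [He]2s¹, O²⁺ [He]2s²2p².
Tabulated IE_3 (kJ/mol): Ca 4912, B 3660, O 5300, Na 6910.
Hence IE_3: B < Ca < O < Na.

B < Ca < O < Na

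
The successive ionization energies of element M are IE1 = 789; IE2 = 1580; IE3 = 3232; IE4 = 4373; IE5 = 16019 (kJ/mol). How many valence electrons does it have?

Look for the largest jump between consecutive ionization energies: IE5/IE4 ≈ 3.7, far larger than any earlier ratio.
That jump marks the point where a core electron is being removed. So the atom has 4 valence electrons.

4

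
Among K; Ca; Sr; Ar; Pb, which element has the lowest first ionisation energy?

Ar is in period 3, group 18; K is in period 4, group 1; Ca is in period 4, group 2; Sr is in period 5, group 2; Pb is in period 6, group 14.
Across a period the outer electron is held more tightly (higher IE₁); down a group it sits in a higher shell, more shielded, and comes off more easily.
Here both period and group differ, so the two effects have to be weighed against each other.
Sr > K: period and group pull opposite ways; the across-period shift dominates (550 vs 419 kJ/mol).
Ca > Sr: Ca sits above Sr in group 2, so the down-group effect alone puts Ca higher.
Pb > Ca: period and group pull opposite ways; the across-period shift dominates (716 vs 590 kJ/mol).
Ar > Pb: relative to Pb, both the across-period and down-group shifts push Ar's first ionization energy up.
For reference (kJ/mol): Ar 1521, K 419, Ca 590, Sr 550, Pb 716.
The lowest first ionisation energy among these belongs to K.

K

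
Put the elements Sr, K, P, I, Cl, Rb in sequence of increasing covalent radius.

P is in period 3, group 15; Cl is in period 3, group 17; K is in period 4, group 1; Rb is in period 5, group 1; Sr is in period 5, group 2; I is in period 5, group 17.
Atomic radius shrinks across a period as nuclear charge pulls the same shell inward, and grows down a group as new shells are added.
These span different periods and groups, so the two trends combine.
P > Cl: both are in period 3; the period trend gives P the larger value.
I > P: period and group pull opposite ways; the down-group shift dominates (133 vs 111 pm).
Sr > I: Sr lies to the left of I in period 5, so the across-period effect alone puts Sr larger.
K > Sr: period and group pull opposite ways; the across-period shift dominates (196 vs 185 pm).
Rb > K: they share group 1; the group trend gives Rb the larger value.
Approximate values (pm): P 111, Cl 99, K 196, Rb 210, Sr 185, I 133.
So from smallest to largest: Cl < P < I < Sr < K < Rb.

Cl < P < I < Sr < K < Rb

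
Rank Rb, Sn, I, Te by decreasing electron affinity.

Atoms with high Z_eff and room in the valence shell (especially the halogens) have the most exothermic electron affinities.
All lie in period 5, so electron affinity increases left to right.
So from highest to lowest: I > Te > Sn > Rb.

I, Te, Sn, Rb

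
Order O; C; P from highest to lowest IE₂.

O > C > P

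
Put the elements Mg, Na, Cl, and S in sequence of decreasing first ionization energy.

Cl > S > Mg > Na

Na is in period 3, group 1; Mg is in period 3, group 2; S is in period 3, group 16; Cl is in period 3, group 17.
First ionization energy rises across a period (greater Z_eff holds electrons more tightly) and falls down a group (valence electrons are farther from the nucleus).
All lie in period 3, so first ionization energy increases left to right.
So from highest to lowest: Cl > S > Mg > Na.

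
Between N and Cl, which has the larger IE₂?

N

After 1 electron has been removed, what remains? N⁺ still has 4 valence electrons; Cl⁺ still has 6 valence electrons.
All are still removing valence electrons, so compare the +1 ions as you would atoms: IE_2 generally rises across a period (higher Z_eff) and falls down a group (larger shell), subject to the usual subshell exceptions.
Valence configurations: N⁺ [He]2s²2p², Cl⁺ [Ne]3s²3p⁴.
Tabulated IE_2 (kJ/mol): N 2856, Cl 2298.
Overall IE_2 order: Cl < N.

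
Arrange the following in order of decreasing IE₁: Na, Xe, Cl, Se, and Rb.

Cl > Xe > Se > Na > Rb

Na is in period 3, group 1; Cl is in period 3, group 17; Se is in period 4, group 16; Rb is in period 5, group 1; Xe is in period 5, group 18.
First ionization energy rises across a period (greater Z_eff holds electrons more tightly) and falls down a group (valence electrons are farther from the nucleus).
Here both period and group differ, so the two effects have to be weighed against each other.
Na > Rb: they share group 1; the group trend gives Na the larger value.
Se > Na: period and group pull opposite ways; the across-period shift dominates (941 vs 496 kJ/mol).
Xe > Se: the two effects oppose for this pair; the across-period effect wins (1170 vs 941 kJ/mol).
Cl > Xe: period and group pull opposite ways; the down-group shift dominates (1251 vs 1170 kJ/mol).
For reference (kJ/mol): Na 496, Cl 1251, Se 941, Rb 403, Xe 1170.
So from highest to lowest: Cl > Xe > Se > Na > Rb.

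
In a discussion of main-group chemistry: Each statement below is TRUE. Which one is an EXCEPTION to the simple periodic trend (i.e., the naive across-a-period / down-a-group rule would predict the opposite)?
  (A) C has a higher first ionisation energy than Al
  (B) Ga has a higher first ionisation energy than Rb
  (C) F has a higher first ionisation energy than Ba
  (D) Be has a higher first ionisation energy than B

(D)

The general trend: first ionisation energy increases across a period and decreases down a group.
(A) C (period 2, group 14) vs Al (period 3, group 13): the stated order agrees with the simple trend.
(B) Ga (period 4, group 13) vs Rb (period 5, group 1): the stated order agrees with the simple trend.
(C) F (period 2, group 17) vs Ba (period 6, group 2): the stated order agrees with the simple trend.
(D) Be (period 2, group 2) vs B (period 2, group 13): the stated order contradicts the simple trend.
The exception is (D): removing B's lone 2p electron is easier than breaking Be's filled 2s².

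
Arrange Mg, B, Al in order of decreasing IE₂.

B, Al, Mg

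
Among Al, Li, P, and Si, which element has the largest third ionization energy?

IE_3 is the cost of taking one more electron from the +2 cation: Al²⁺ still has 1 valence electron; Li²⁺ is already 1 electron into the core; P²⁺ still has 3 valence electrons; Si²⁺ still has 2 valence electrons.
Core electrons are held far more tightly than valence electrons, so Li tops the IE_3 order.
Valence configurations: Al²⁺ [Ne]3s¹, P²⁺ [Ne]3s²3p¹, Si²⁺ [Ne]3s².
P²⁺ loses a lone 3p electron whereas Si²⁺ must break into a filled 3s² pair, so IE_3(Si) > IE_3(P) even though P has the higher nuclear charge.
Approximate IE_3 values (kJ/mol): Al 2745, Li 11815, P 2914, Si 3232.
Putting it together, IE_3: Al < P < Si < Li.

Li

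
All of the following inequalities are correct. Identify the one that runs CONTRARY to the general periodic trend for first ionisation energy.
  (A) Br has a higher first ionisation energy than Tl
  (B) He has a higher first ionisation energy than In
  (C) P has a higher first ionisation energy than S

The general trend: first ionisation energy increases across a period and decreases down a group.
(A) Br (period 4, group 17) vs Tl (period 6, group 13): the stated order agrees with the simple trend.
(B) He (period 1, group 18) vs In (period 5, group 13): the stated order agrees with the simple trend.
(C) P (period 3, group 15) vs S (period 3, group 16): the stated order contradicts the simple trend.
The exception is (C): S (3p⁴) ionizes more easily than half-filled P (3p³) because the paired 3p electron in S is pushed out by e⁻–e⁻ repulsion.

(C)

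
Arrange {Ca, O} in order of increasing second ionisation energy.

The second ionization energy removes an electron from the +1 ion. For each element: Ca⁺ still has 1 valence electron; O⁺ still has 5 valence electrons.
All are still removing valence electrons, so compare the +1 ions as you would atoms: IE_2 generally rises across a period (higher Z_eff) and falls down a group (larger shell), subject to the usual subshell exceptions.
Valence configurations: Ca⁺ [Ar]4s¹, O⁺ [He]2s²2p³.
Tabulated IE_2 (kJ/mol): Ca 1145, O 3388.
Putting it together, IE_2: Ca < O.

Ca < O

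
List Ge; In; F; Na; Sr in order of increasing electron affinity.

F is in period 2, group 17; Na is in period 3, group 1; Ge is in period 4, group 14; Sr is in period 5, group 2; In is in period 5, group 13.
Electron affinity generally becomes more exothermic across a period toward the halogens and less exothermic down a group.
Here both period and group differ, so the two effects have to be weighed against each other.
In > Sr: In lies to the right of Sr in period 5, so the across-period effect alone puts In higher.
Na > In: period and group pull opposite ways; the down-group shift dominates (53 vs 29 kJ/mol).
Ge > Na: period and group pull opposite ways; the across-period shift dominates (119 vs 53 kJ/mol).
F > Ge: relative to Ge, both the across-period and down-group shifts push F's electron affinity up.
For reference (kJ/mol): F 328, Na 53, Ge 119, Sr 5, In 29.
So from lowest to highest: Sr < In < Na < Ge < F.

Sr, In, Na, Ge, F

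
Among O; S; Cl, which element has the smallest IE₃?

After 2 electrons have been removed, what remains? O²⁺ still has 4 valence electrons; S²⁺ still has 4 valence electrons; Cl²⁺ still has 5 valence electrons.
All are still removing valence electrons, so compare the +2 ions as you would atoms: IE_3 generally rises across a period (higher Z_eff) and falls down a group (larger shell), subject to the usual subshell exceptions.
Valence configurations: O²⁺ [He]2s²2p², S²⁺ [Ne]3s²3p², Cl²⁺ [Ne]3s²3p³.
The numbers (kJ/mol): O 5300, S 3357, Cl 3822.
Putting it together, IE_3: S < Cl < O.

S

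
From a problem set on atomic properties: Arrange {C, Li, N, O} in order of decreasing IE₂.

Li > O > N > C

IE_2 is the cost of taking one more electron from the +1 cation: C⁺ still has 3 valence electrons; Li⁺ is the bare [He] core; N⁺ still has 4 valence electrons; O⁺ still has 5 valence electrons.
Pulling an electron out of a noble-gas core costs far more than removing a remaining valence electron, so Li sits at the high end of IE_2.
Valence configurations: C⁺ [He]2s²2p¹, N⁺ [He]2s²2p², O⁺ [He]2s²2p³.
The numbers (kJ/mol): C 2353, Li 7298, N 2856, O 3388.
Putting it together, IE_2: C < N < O < Li.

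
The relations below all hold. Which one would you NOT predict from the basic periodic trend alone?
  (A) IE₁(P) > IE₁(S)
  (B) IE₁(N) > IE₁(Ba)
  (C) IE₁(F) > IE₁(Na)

(A)

The general trend: IE₁ increases across a period and decreases down a group.
(A) P (period 3, group 15) vs S (period 3, group 16): the stated order contradicts the simple trend.
(B) N (period 2, group 15) vs Ba (period 6, group 2): the stated order agrees with the simple trend.
(C) F (period 2, group 17) vs Na (period 3, group 1): the stated order agrees with the simple trend.
The exception is (A): S (3p⁴) ionizes more easily than half-filled P (3p³) because the paired 3p electron in S is pushed out by e⁻–e⁻ repulsion.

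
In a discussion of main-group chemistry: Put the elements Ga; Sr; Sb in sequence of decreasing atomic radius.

Ga is in period 4, group 13; Sr is in period 5, group 2; Sb is in period 5, group 15.
Moving right in a period, electrons are added to the same shell under a stronger nuclear pull, so atoms get smaller; moving down, a new shell is opened and atoms get larger.
These span different periods and groups, so the two trends combine.
Sb > Ga: period and group pull opposite ways; the down-group shift dominates (140 vs 124 pm).
Sr > Sb: both are in period 5; the period trend gives Sr the larger value.
Tabulated atomic radius (pm): Ga 124, Sr 185, Sb 140.
So from largest to smallest: Sr > Sb > Ga.

Sr, Sb, Ga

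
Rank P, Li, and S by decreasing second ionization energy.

After 1 electron has been removed, what remains? P⁺ still has 4 valence electrons; Li⁺ is the bare [He] core; S⁺ still has 5 valence electrons.
Pulling an electron out of a noble-gas core costs far more than removing a remaining valence electron, so Li sits at the high end of IE_2.
Valence configurations: P⁺ [Ne]3s²3p², S⁺ [Ne]3s²3p³.
Tabulated IE_2 (kJ/mol): P 1907, Li 7298, S 2252.
Hence IE_2: P < S < Li.

Li > S > P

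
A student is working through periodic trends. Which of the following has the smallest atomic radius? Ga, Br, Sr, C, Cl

C

C is in period 2, group 14; Cl is in period 3, group 17; Ga is in period 4, group 13; Br is in period 4, group 17; Sr is in period 5, group 2.
Moving right in a period, electrons are added to the same shell under a stronger nuclear pull, so atoms get smaller; moving down, a new shell is opened and atoms get larger.
These span different periods and groups, so the two trends combine.
Cl > C: period and group pull opposite ways; the down-group shift dominates (99 vs 75 pm).
Br > Cl: they share group 17; the group trend gives Br the larger value.
Ga > Br: Ga lies to the left of Br in period 4, so the across-period effect alone puts Ga larger.
Sr > Ga: both effects reinforce here, so Sr is clearly the larger of the two.
Tabulated atomic radius (pm): C 75, Cl 99, Ga 124, Br 114, Sr 185.
The smallest atomic radius among these belongs to C.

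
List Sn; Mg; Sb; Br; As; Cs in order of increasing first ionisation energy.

Cs < Sn < Mg < Sb < As < Br

Mg is in period 3, group 2; As is in period 4, group 15; Br is in period 4, group 17; Sn is in period 5, group 14; Sb is in period 5, group 15; Cs is in period 6, group 1.
Removing the outermost electron gets harder across a period and easier down a group.
Here both period and group differ, so the two effects have to be weighed against each other.
Sn > Cs: both effects reinforce here, so Sn is clearly the higher of the two.
Mg > Sn: the two effects oppose for this pair; the down-group effect wins (738 vs 709 kJ/mol).
Sb > Mg: period and group pull opposite ways; the across-period shift dominates (831 vs 738 kJ/mol).
As > Sb: As sits above Sb in group 15, so the down-group effect alone puts As higher.
Br > As: Br lies to the right of As in period 4, so the across-period effect alone puts Br higher.
Approximate values (kJ/mol): Mg 738, As 947, Br 1140, Sn 709, Sb 831, Cs 376.
So from lowest to highest: Cs < Sn < Mg < Sb < As < Br.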